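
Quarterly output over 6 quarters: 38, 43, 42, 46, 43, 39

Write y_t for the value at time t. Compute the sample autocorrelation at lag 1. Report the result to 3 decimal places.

-0.047

Mean ȳ = (38 + 43 + 42 + 46 + 43 + 39)/6 = 41.8333
Deviations from mean: -3.8333, 1.1667, 0.1667, 4.1667, 1.1667, -2.8333
Σ(y_t−ȳ)(y_{t+1}−ȳ) = (-4.4722) + (0.1944) + (0.6944) + (4.8611) + (-3.3056) = -2.0278
Denominator Σ(y_t−ȳ)² = 42.8333
r_1 = -2.0278 / 42.8333 = -0.047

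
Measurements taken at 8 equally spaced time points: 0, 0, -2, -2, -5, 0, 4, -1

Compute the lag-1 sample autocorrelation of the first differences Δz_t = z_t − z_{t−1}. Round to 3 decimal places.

-0.183

First differences Δz: 0, -2, 0, -3, 5, 4, -5
Mean of differences = -0.1429
Numerator Σ(Δz_t−Δz̄)(Δz_{t+1}−Δz̄) = -14.4490
Denominator Σ(Δz_t−Δz̄)² = 78.8571
r_1(Δz) = -14.4490 / 78.8571 = -0.183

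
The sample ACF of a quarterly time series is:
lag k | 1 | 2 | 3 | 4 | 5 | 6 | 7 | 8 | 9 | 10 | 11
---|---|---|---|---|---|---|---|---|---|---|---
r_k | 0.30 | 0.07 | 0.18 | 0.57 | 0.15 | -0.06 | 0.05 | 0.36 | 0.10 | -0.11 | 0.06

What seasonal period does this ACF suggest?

4

The largest autocorrelation is r_4 = 0.57, with a weaker echo at lag 8 (0.36); the remaining lags stay at or below 0.30. The elevated value at lag 1 (0.30), dropping to 0.07 at lag 2, reflects decaying short-term dependence rather than seasonality.
The dominant spike at lag 4 indicates a seasonal period of 4.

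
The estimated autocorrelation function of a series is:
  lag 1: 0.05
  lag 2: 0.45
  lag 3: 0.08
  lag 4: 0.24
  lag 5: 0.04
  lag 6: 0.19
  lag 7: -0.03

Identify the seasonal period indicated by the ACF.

The largest autocorrelation is r_2 = 0.45, with weaker echoes at lags 4 (0.24) and 6 (0.19); the remaining lags stay at or below 0.08.
The dominant spike at lag 2 indicates a seasonal period of 2.

2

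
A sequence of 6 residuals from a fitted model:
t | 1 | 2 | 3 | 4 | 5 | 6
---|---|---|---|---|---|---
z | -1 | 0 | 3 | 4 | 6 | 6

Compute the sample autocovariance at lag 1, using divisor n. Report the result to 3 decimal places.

4.000

Mean z̄ = (-1 + 0 + 3 + 4 + 6 + 6)/6 = 3.0000
Deviations: -4.0000, -3.0000, 0.0000, 1.0000, 3.0000, 3.0000
Σ_{t=1}^{5}(z_t−z̄)(z_{t+1}−z̄) = 24.0000
γ_1 = 24.0000 / 6 = 4.000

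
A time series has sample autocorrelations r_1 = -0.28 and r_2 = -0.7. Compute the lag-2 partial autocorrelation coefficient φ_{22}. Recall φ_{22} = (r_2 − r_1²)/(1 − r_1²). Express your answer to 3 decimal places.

φ_{22} = (r_2 − r_1²) / (1 − r_1²)
r_1² = (-0.28)² = 0.0784
Numerator = -0.7 − 0.0784 = -0.7784; denominator = 1 − 0.0784 = 0.9216
φ_{22} = -0.7784 / 0.9216 = -0.845

-0.845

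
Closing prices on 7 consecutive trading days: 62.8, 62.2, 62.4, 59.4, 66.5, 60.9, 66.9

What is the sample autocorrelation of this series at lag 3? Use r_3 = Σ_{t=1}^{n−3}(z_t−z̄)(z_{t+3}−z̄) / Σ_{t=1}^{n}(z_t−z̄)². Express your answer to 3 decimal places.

-0.323

Mean z̄ = (62.8 + 62.2 + 62.4 + 59.4 + 66.5 + 60.9 + 66.9)/7 = 63.0143
Deviations from mean: -0.2143, -0.8143, -0.6143, -3.6143, 3.4857, -2.1143, 3.8857
Numerator Σ_{t=1}^{4}(z_t−z̄)(z_{t+3}−z̄) = -14.8092
Denominator Σ(z_t−z̄)² = 45.8686
r_3 = -14.8092 / 45.8686 = -0.323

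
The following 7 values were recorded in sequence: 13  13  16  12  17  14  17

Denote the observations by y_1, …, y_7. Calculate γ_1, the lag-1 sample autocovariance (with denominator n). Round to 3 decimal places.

-1.781

Mean ȳ = (13 + 13 + 16 + 12 + 17 + 14 + 17)/7 = 14.5714
Deviations: -1.5714, -1.5714, 1.4286, -2.5714, 2.4286, -0.5714, 2.4286
Σ_{t=1}^{6}(y_t−ȳ)(y_{t+1}−ȳ) = -12.4694
γ_1 = -12.4694 / 7 = -1.781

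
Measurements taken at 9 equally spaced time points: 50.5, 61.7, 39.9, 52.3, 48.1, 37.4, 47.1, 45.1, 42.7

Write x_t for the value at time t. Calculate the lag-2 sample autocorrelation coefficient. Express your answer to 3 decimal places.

Mean x̄ = (50.5 + 61.7 + 39.9 + 52.3 + 48.1 + 37.4 + 47.1 + 45.1 + 42.7)/9 = 47.2000
Numerator Σ_{t=1}^{7}(x_t−x̄)(x_{t+2}−x̄) = 14.2500
Denominator Σ(x_t−x̄)² = 421.9600
r_2 = 14.2500 / 421.9600 = 0.034

0.034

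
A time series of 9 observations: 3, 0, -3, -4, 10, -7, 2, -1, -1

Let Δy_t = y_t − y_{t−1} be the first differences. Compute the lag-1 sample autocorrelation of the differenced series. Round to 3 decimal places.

First differences Δy: -3, -3, -1, 14, -17, 9, -3, 0
Mean of differences = -0.5000
Numerator Σ(Δy_t−Δȳ)(Δy_{t+1}−Δȳ) = -420.7500
Denominator Σ(Δy_t−Δȳ)² = 592.0000
r_1(Δy) = -420.7500 / 592.0000 = -0.711

-0.711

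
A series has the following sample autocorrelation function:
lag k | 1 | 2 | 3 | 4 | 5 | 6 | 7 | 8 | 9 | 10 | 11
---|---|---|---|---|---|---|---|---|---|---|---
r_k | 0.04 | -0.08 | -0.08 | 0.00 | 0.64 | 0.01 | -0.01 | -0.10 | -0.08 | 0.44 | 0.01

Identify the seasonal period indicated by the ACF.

5

The largest autocorrelation is r_5 = 0.64, with a weaker echo at lag 10 (0.44); the remaining lags stay at or below 0.04.
The dominant spike at lag 5 indicates a seasonal period of 5.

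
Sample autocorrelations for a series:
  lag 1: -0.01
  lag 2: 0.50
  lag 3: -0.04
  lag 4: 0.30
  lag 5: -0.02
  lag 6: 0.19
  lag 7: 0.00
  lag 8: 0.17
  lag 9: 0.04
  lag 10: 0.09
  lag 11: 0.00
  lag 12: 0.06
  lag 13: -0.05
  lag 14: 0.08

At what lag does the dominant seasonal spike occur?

The largest autocorrelation is r_2 = 0.50, with weaker echoes at lags 4 (0.30), 6 (0.19) and 8 (0.17); the remaining lags stay at or below 0.09.
The dominant spike at lag 2 indicates a seasonal period of 2.

2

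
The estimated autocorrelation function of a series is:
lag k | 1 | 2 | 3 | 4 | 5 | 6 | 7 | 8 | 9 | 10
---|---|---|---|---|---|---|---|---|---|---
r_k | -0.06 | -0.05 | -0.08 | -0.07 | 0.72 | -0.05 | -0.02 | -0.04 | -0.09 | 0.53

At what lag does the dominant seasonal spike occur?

5

The largest autocorrelation is r_5 = 0.72, with a weaker echo at lag 10 (0.53); the remaining lags stay at or below -0.02.
The dominant spike at lag 5 indicates a seasonal period of 5.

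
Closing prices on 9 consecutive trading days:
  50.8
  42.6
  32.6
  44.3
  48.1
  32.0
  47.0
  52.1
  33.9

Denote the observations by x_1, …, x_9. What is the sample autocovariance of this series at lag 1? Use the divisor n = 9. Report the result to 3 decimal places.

Mean x̄ = (50.8 + 42.6 + 32.6 + 44.3 + 48.1 + 32.0 + 47.0 + 52.1 + 33.9)/9 = 42.6000
Σ_{t=1}^{8}(x_t−x̄)(x_{t+1}−x̄) = -153.4400
γ_1 = -153.4400 / 9 = -17.049

-17.049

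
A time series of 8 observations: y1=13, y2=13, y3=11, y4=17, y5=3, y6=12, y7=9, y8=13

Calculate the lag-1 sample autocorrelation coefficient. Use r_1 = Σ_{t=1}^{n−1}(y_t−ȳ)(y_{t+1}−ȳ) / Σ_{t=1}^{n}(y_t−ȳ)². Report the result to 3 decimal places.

-0.499

Mean ȳ = (13 + 13 + 11 + 17 + 3 + 12 + 9 + 13)/8 = 11.3750
Numerator Σ_{t=1}^{7}(y_t−ȳ)(y_{t+1}−ȳ) = -57.7656
Denominator Σ(y_t−ȳ)² = 115.8750
r_1 = -57.7656 / 115.8750 = -0.499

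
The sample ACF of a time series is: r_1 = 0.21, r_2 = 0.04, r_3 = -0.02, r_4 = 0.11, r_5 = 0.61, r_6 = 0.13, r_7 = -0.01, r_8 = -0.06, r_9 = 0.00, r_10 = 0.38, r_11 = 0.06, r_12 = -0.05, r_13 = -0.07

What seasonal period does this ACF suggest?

5

The largest autocorrelation is r_5 = 0.61, with a weaker echo at lag 10 (0.38); the remaining lags stay at or below 0.21. The elevated value at lag 1 (0.21), dropping to 0.04 at lag 2, reflects decaying short-term dependence rather than seasonality.
The dominant spike at lag 5 indicates a seasonal period of 5.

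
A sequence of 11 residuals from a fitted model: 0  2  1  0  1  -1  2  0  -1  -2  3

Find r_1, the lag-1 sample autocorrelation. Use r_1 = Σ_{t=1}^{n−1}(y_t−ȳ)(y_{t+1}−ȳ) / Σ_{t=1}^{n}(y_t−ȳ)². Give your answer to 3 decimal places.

Mean ȳ = (0 + 2 + 1 + 0 + 1 − 1 + 2 + 0 − 1 − 2 + 3)/11 = 0.4545
Numerator Σ_{t=1}^{10}(y_t−ȳ)(y_{t+1}−ȳ) = -6.1157
Denominator Σ(y_t−ȳ)² = 22.7273
r_1 = -6.1157 / 22.7273 = -0.269

-0.269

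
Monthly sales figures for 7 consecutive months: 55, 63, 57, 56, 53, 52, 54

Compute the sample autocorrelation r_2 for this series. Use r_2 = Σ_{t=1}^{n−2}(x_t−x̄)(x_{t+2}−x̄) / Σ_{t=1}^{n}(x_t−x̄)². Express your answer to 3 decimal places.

Mean x̄ = (55 + 63 + 57 + 56 + 53 + 52 + 54)/7 = 55.7143
Deviations from mean: -0.7143, 7.2857, 1.2857, 0.2857, -2.7143, -3.7143, -1.7143
Numerator Σ_{t=1}^{5}(x_t−x̄)(x_{t+2}−x̄) = 1.2653
Denominator Σ(x_t−x̄)² = 79.4286
r_2 = 1.2653 / 79.4286 = 0.016

0.016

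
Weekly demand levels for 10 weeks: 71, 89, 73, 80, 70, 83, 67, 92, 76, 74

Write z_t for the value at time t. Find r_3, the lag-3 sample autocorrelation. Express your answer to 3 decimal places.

-0.376

Mean z̄ = (71 + 89 + 73 + 80 + 70 + 83 + 67 + 92 + 76 + 74)/10 = 77.5000
Numerator Σ_{t=1}^{7}(z_t−z̄)(z_{t+3}−z̄) = -233.7500
Denominator Σ(z_t−z̄)² = 622.5000
r_3 = -233.7500 / 622.5000 = -0.376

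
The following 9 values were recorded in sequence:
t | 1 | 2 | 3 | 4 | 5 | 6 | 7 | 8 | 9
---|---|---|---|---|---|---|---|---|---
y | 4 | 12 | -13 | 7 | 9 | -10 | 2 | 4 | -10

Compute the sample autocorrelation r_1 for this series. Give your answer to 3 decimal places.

Mean ȳ = (4 + 12 − 13 + 7 + 9 − 10 + 2 + 4 − 10)/9 = 0.5556
Numerator Σ_{t=1}^{8}(y_t−ȳ)(y_{t+1}−ȳ) = -284.4198
Denominator Σ(y_t−ȳ)² = 676.2222
r_1 = -284.4198 / 676.2222 = -0.421

-0.421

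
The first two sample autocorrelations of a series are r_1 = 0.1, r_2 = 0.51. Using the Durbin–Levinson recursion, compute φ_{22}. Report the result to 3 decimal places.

φ_{22} = (r_2 − r_1²) / (1 − r_1²)
r_1² = (0.1)² = 0.01
Numerator = 0.51 − 0.0100 = 0.5000; denominator = 1 − 0.0100 = 0.9900
φ_{22} = 0.5000 / 0.9900 = 0.505

0.505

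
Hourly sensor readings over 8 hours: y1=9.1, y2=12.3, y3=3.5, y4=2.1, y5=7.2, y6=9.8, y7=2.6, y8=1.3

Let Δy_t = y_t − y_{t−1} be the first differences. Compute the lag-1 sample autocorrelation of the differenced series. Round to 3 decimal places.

-0.186

First differences Δy: 3.2, -8.8, -1.4, 5.1, 2.6, -7.2, -1.3
Mean of differences = -1.1143
Numerator Σ(Δy_t−Δȳ)(Δy_{t+1}−Δȳ) = -31.1302
Denominator Σ(Δy_t−Δȳ)² = 167.2486
r_1(Δy) = -31.1302 / 167.2486 = -0.186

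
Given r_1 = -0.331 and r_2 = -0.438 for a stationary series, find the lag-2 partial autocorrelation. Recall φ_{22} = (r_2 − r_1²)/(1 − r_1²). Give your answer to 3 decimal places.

φ_{22} = (r_2 − r_1²) / (1 − r_1²)
r_1² = (-0.331)² = 0.109561
Numerator = -0.438 − 0.1096 = -0.5476; denominator = 1 − 0.1096 = 0.8904
φ_{22} = -0.5476 / 0.8904 = -0.615

-0.615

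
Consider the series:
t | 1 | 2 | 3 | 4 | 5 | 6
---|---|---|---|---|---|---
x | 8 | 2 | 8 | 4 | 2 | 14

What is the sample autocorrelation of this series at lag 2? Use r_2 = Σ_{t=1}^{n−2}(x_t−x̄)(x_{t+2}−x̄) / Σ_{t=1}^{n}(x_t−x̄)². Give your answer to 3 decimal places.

Mean x̄ = (8 + 2 + 8 + 4 + 2 + 14)/6 = 6.3333
Σ(x_t−x̄)(x_{t+2}−x̄) = (2.7778) + (10.1111) + (-7.2222) + (-17.8889) = -12.2222
Denominator Σ(x_t−x̄)² = 107.3333
r_2 = -12.2222 / 107.3333 = -0.114

-0.114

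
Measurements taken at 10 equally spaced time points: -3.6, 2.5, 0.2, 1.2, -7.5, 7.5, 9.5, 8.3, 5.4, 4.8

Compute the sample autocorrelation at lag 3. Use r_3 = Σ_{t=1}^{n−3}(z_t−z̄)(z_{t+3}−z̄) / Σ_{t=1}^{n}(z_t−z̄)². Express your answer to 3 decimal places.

Mean z̄ = (-3.6 + 2.5 + 0.2 + 1.2 − 7.5 + 7.5 + 9.5 + 8.3 + 5.4 + 4.8)/10 = 2.8300
Numerator Σ_{t=1}^{7}(z_t−z̄)(z_{t+3}−z̄) = -40.6277
Denominator Σ(z_t−z̄)² = 264.4410
r_3 = -40.6277 / 264.4410 = -0.154

-0.154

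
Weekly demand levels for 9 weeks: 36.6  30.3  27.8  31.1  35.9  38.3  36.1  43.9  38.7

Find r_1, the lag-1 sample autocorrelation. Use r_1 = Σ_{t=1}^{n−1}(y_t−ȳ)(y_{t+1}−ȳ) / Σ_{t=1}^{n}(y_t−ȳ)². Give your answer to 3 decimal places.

Mean ȳ = (36.6 + 30.3 + 27.8 + 31.1 + 35.9 + 38.3 + 36.1 + 43.9 + 38.7)/9 = 35.4111
Numerator Σ_{t=1}^{8}(y_t−ȳ)(y_{t+1}−ȳ) = 100.6988
Denominator Σ(y_t−ȳ)² = 195.9889
r_1 = 100.6988 / 195.9889 = 0.514

0.514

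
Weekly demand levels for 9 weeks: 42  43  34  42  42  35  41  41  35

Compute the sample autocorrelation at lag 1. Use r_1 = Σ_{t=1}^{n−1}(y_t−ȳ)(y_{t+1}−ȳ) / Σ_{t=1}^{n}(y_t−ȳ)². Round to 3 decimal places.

-0.381

Mean ȳ = (42 + 43 + 34 + 42 + 42 + 35 + 41 + 41 + 35)/9 = 39.4444
Numerator Σ_{t=1}^{8}(y_t−ȳ)(y_{t+1}−ȳ) = -40.4198
Denominator Σ(y_t−ȳ)² = 106.2222
r_1 = -40.4198 / 106.2222 = -0.381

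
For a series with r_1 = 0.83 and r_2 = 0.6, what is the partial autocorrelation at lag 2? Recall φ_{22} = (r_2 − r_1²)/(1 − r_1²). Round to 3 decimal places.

φ_{22} = (r_2 − r_1²) / (1 − r_1²)
r_1² = (0.83)² = 0.6889
Numerator = 0.6 − 0.6889 = -0.0889; denominator = 1 − 0.6889 = 0.3111
φ_{22} = -0.0889 / 0.3111 = -0.286

-0.286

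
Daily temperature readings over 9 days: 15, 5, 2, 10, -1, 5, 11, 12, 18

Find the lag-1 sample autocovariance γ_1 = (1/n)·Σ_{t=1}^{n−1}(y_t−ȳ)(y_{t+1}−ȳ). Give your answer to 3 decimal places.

Mean ȳ = (15 + 5 + 2 + 10 − 1 + 5 + 11 + 12 + 18)/9 = 8.5556
Σ_{t=1}^{8}(y_t−ȳ)(y_{t+1}−ȳ) = 43.3580
γ_1 = 43.3580 / 9 = 4.818

4.818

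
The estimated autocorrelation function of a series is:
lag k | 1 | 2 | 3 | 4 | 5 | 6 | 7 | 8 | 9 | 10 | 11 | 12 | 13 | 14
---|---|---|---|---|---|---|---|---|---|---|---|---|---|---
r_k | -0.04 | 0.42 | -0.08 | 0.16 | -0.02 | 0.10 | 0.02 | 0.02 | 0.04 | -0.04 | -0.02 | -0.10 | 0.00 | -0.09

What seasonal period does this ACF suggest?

The largest autocorrelation is r_2 = 0.42, with a weaker echo at lag 4 (0.16); the remaining lags stay at or below 0.10.
The dominant spike at lag 2 indicates a seasonal period of 2.

2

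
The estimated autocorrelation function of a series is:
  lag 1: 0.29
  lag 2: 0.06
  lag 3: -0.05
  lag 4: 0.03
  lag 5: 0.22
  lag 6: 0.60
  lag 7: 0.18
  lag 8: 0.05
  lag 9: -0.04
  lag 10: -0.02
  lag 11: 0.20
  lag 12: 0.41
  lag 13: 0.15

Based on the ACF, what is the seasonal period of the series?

6

The largest autocorrelation is r_6 = 0.60, with a weaker echo at lag 12 (0.41); the remaining lags stay at or below 0.29. The elevated value at lag 1 (0.29), dropping to 0.06 at lag 2, reflects decaying short-term dependence rather than seasonality.
The dominant spike at lag 6 indicates a seasonal period of 6.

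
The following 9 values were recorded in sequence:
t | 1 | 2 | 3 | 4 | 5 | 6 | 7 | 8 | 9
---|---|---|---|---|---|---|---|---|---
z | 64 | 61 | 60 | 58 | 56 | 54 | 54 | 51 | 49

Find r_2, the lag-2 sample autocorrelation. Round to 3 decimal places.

Mean z̄ = (64 + 61 + 60 + 58 + 56 + 54 + 54 + 51 + 49)/9 = 56.3333
Numerator Σ_{t=1}^{7}(z_t−z̄)(z_{t+2}−z̄) = 61.1111
Denominator Σ(z_t−z̄)² = 190.0000
r_2 = 61.1111 / 190.0000 = 0.322

0.322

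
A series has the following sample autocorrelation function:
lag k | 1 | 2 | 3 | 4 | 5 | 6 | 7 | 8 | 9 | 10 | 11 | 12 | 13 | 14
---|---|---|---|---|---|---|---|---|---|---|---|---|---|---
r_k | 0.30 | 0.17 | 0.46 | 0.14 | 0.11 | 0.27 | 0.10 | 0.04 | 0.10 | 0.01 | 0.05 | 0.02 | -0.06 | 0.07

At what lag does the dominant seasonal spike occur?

The largest autocorrelation is r_3 = 0.46; the remaining lags stay at or below 0.30. The elevated value at lag 1 (0.30), dropping to 0.17 at lag 2, reflects decaying short-term dependence rather than seasonality.
The dominant spike at lag 3 indicates a seasonal period of 3.

3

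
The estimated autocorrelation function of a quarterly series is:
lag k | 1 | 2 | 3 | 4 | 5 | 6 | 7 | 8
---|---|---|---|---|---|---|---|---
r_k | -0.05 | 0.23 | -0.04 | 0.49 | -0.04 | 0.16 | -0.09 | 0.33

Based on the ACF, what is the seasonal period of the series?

4

The largest autocorrelation is r_4 = 0.49, with a weaker echo at lag 8 (0.33); the remaining lags stay at or below 0.23.
The dominant spike at lag 4 indicates a seasonal period of 4.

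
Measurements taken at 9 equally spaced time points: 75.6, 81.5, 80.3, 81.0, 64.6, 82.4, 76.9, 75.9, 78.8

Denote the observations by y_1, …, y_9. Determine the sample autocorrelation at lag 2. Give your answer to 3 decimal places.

Mean ȳ = (75.6 + 81.5 + 80.3 + 81.0 + 64.6 + 82.4 + 76.9 + 75.9 + 78.8)/9 = 77.4444
Numerator Σ_{t=1}^{7}(y_t−ȳ)(y_{t+2}−ȳ) = -11.3040
Denominator Σ(y_t−ȳ)² = 234.7022
r_2 = -11.3040 / 234.7022 = -0.048

-0.048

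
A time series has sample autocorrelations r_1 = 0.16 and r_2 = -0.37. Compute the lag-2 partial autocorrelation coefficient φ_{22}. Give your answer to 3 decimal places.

φ_{22} = (r_2 − r_1²) / (1 − r_1²)
r_1² = (0.16)² = 0.0256
Numerator = -0.37 − 0.0256 = -0.3956; denominator = 1 − 0.0256 = 0.9744
φ_{22} = -0.3956 / 0.9744 = -0.406

-0.406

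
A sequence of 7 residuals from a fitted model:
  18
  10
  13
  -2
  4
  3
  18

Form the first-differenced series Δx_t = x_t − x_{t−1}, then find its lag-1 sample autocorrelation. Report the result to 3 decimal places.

-0.321

First differences Δx: -8, 3, -15, 6, -1, 15
Mean of differences = 0.0000
Numerator Σ(Δx_t−Δx̄)(Δx_{t+1}−Δx̄) = -180.0000
Denominator Σ(Δx_t−Δx̄)² = 560.0000
r_1(Δx) = -180.0000 / 560.0000 = -0.321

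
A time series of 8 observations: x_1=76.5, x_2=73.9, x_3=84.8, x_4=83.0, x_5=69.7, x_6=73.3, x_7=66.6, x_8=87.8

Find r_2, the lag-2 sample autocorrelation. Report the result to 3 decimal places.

-0.164

Mean x̄ = (76.5 + 73.9 + 84.8 + 83.0 + 69.7 + 73.3 + 66.6 + 87.8)/8 = 76.9500
Deviations from mean: -0.4500, -3.0500, 7.8500, 6.0500, -7.2500, -3.6500, -10.3500, 10.8500
Numerator Σ_{t=1}^{6}(x_t−x̄)(x_{t+2}−x̄) = -65.5450
Denominator Σ(x_t−x̄)² = 398.4600
r_2 = -65.5450 / 398.4600 = -0.164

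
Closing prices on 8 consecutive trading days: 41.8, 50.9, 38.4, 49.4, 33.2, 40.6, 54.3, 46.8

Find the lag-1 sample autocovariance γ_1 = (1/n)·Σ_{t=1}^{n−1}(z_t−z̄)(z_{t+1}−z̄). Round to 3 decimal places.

-14.151

Mean z̄ = (41.8 + 50.9 + 38.4 + 49.4 + 33.2 + 40.6 + 54.3 + 46.8)/8 = 44.4250
Deviations: -2.6250, 6.4750, -6.0250, 4.9750, -11.2250, -3.8250, 9.8750, 2.3750
Σ_{t=1}^{7}(z_t−z̄)(z_{t+1}−z̄) = -113.2106
γ_1 = -113.2106 / 8 = -14.151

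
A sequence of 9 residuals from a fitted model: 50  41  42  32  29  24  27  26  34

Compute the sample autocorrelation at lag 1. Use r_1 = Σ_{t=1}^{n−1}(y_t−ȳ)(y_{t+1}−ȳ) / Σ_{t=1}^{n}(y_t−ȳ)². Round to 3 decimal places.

0.550

Mean ȳ = (50 + 41 + 42 + 32 + 29 + 24 + 27 + 26 + 34)/9 = 33.8889
Numerator Σ_{t=1}^{8}(y_t−ȳ)(y_{t+1}−ȳ) = 336.0988
Denominator Σ(y_t−ȳ)² = 610.8889
r_1 = 336.0988 / 610.8889 = 0.550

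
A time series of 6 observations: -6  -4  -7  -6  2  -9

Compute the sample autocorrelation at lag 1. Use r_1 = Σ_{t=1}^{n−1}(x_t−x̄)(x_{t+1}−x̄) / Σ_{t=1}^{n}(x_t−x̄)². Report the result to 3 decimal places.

-0.500

Mean x̄ = (-6 − 4 − 7 − 6 + 2 − 9)/6 = -5.0000
Deviations from mean: -1.0000, 1.0000, -2.0000, -1.0000, 7.0000, -4.0000
Numerator Σ_{t=1}^{5}(x_t−x̄)(x_{t+1}−x̄) = -36.0000
Denominator Σ(x_t−x̄)² = 72.0000
r_1 = -36.0000 / 72.0000 = -0.500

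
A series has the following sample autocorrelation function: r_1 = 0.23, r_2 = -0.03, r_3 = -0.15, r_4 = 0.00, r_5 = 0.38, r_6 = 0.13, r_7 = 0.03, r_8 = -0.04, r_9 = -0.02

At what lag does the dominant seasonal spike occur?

The largest autocorrelation is r_5 = 0.38; the remaining lags stay at or below 0.23.
The dominant spike at lag 5 indicates a seasonal period of 5.

5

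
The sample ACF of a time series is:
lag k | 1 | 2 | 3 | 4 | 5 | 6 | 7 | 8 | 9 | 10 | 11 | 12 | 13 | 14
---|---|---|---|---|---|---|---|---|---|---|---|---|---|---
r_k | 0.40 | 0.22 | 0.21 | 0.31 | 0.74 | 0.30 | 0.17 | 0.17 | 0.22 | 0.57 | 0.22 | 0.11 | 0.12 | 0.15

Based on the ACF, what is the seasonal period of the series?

The largest autocorrelation is r_5 = 0.74, with a weaker echo at lag 10 (0.57); the remaining lags stay at or below 0.40. The elevated value at lag 1 (0.40), dropping to 0.22 at lag 2, reflects decaying short-term dependence rather than seasonality.
The dominant spike at lag 5 indicates a seasonal period of 5.

5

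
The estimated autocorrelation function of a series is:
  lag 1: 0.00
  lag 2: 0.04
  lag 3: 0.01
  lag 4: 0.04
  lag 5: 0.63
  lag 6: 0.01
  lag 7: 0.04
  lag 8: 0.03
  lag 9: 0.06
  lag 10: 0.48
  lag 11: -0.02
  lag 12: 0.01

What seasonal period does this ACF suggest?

5

The largest autocorrelation is r_5 = 0.63, with a weaker echo at lag 10 (0.48); the remaining lags stay at or below 0.06.
The dominant spike at lag 5 indicates a seasonal period of 5.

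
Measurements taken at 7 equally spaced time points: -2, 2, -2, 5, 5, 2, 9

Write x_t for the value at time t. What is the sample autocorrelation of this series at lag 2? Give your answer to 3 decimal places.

Mean x̄ = (-2 + 2 − 2 + 5 + 5 + 2 + 9)/7 = 2.7143
Deviations from mean: -4.7143, -0.7143, -4.7143, 2.2857, 2.2857, -0.7143, 6.2857
Σ(x_t−x̄)(x_{t+2}−x̄) = (22.2245) + (-1.6327) + (-10.7755) + (-1.6327) + (14.3673) = 22.5510
Denominator Σ(x_t−x̄)² = 95.4286
r_2 = 22.5510 / 95.4286 = 0.236

0.236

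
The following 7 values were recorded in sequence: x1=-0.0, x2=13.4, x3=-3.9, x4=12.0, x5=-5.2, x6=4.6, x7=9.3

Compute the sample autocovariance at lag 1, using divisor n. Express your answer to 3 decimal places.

-35.912

Mean x̄ = (-0.0 + 13.4 − 3.9 + 12.0 − 5.2 + 4.6 + 9.3)/7 = 4.3143
Deviations: -4.3143, 9.0857, -8.2143, 7.6857, -9.5143, 0.2857, 4.9857
Σ_{t=1}^{6}(x_t−x̄)(x_{t+1}−x̄) = -251.3816
γ_1 = -251.3816 / 7 = -35.912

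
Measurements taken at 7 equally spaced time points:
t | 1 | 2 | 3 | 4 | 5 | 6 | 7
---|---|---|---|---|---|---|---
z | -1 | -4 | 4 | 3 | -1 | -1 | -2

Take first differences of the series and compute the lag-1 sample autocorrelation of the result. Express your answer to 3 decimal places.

-0.303

First differences Δz: -3, 8, -1, -4, 0, -1
Mean of differences = -0.1667
Numerator Σ(Δz_t−Δz̄)(Δz_{t+1}−Δz̄) = -27.5278
Denominator Σ(Δz_t−Δz̄)² = 90.8333
r_1(Δz) = -27.5278 / 90.8333 = -0.303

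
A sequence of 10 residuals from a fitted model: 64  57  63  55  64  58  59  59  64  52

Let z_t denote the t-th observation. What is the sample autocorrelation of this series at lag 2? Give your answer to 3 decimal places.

0.312

Mean z̄ = (64 + 57 + 63 + 55 + 64 + 58 + 59 + 59 + 64 + 52)/10 = 59.5000
Numerator Σ_{t=1}^{8}(z_t−z̄)(z_{t+2}−z̄) = 49.5000
Denominator Σ(z_t−z̄)² = 158.5000
r_2 = 49.5000 / 158.5000 = 0.312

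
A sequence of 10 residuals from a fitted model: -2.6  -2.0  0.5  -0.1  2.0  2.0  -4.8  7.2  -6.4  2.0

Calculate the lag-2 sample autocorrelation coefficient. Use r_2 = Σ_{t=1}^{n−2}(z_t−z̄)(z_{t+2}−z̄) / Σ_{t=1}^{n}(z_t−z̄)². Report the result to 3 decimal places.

Mean z̄ = (-2.6 − 2.0 + 0.5 − 0.1 + 2.0 + 2.0 − 4.8 + 7.2 − 6.4 + 2.0)/10 = -0.2200
Numerator Σ_{t=1}^{8}(z_t−z̄)(z_{t+2}−z̄) = 51.0192
Denominator Σ(z_t−z̄)² = 138.3760
r_2 = 51.0192 / 138.3760 = 0.369

0.369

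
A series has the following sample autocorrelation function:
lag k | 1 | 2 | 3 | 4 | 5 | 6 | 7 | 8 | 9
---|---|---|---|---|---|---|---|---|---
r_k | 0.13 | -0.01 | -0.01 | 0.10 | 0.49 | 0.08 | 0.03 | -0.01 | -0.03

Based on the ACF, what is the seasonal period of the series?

5

The largest autocorrelation is r_5 = 0.49; the remaining lags stay at or below 0.13.
The dominant spike at lag 5 indicates a seasonal period of 5.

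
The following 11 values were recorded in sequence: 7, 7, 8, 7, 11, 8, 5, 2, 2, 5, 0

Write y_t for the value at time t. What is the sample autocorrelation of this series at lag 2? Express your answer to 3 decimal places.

0.326

Mean ȳ = (7 + 7 + 8 + 7 + 11 + 8 + 5 + 2 + 2 + 5 + 0)/11 = 5.6364
Numerator Σ_{t=1}^{9}(y_t−ȳ)(y_{t+2}−ȳ) = 34.0992
Denominator Σ(y_t−ȳ)² = 104.5455
r_2 = 34.0992 / 104.5455 = 0.326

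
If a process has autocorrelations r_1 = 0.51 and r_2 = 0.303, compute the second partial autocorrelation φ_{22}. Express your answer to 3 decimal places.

0.058

φ_{22} = (r_2 − r_1²) / (1 − r_1²)
r_1² = (0.51)² = 0.2601
Numerator = 0.303 − 0.2601 = 0.0429; denominator = 1 − 0.2601 = 0.7399
φ_{22} = 0.0429 / 0.7399 = 0.058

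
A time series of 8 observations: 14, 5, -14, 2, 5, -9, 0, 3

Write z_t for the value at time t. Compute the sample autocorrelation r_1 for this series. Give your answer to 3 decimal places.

-0.104

Mean z̄ = (14 + 5 − 14 + 2 + 5 − 9 + 0 + 3)/8 = 0.7500
Deviations from mean: 13.2500, 4.2500, -14.7500, 1.2500, 4.2500, -9.7500, -0.7500, 2.2500
Numerator Σ_{t=1}^{7}(z_t−z̄)(z_{t+1}−z̄) = -55.3125
Denominator Σ(z_t−z̄)² = 531.5000
r_1 = -55.3125 / 531.5000 = -0.104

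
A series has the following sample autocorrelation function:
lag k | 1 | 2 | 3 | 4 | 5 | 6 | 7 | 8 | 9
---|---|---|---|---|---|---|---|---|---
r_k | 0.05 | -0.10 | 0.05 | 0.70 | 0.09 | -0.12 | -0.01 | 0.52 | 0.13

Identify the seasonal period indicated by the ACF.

4

The largest autocorrelation is r_4 = 0.70, with a weaker echo at lag 8 (0.52); the remaining lags stay at or below 0.13.
The dominant spike at lag 4 indicates a seasonal period of 4.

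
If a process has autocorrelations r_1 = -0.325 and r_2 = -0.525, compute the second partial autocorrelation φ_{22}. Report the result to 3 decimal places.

φ_{22} = (r_2 − r_1²) / (1 − r_1²)
r_1² = (-0.325)² = 0.105625
Numerator = -0.525 − 0.1056 = -0.6306; denominator = 1 − 0.1056 = 0.8944
φ_{22} = -0.6306 / 0.8944 = -0.705

-0.705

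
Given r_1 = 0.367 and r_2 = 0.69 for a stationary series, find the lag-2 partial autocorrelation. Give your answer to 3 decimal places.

0.642

φ_{22} = (r_2 − r_1²) / (1 − r_1²)
r_1² = (0.367)² = 0.134689
Numerator = 0.69 − 0.1347 = 0.5553; denominator = 1 − 0.1347 = 0.8653
φ_{22} = 0.5553 / 0.8653 = 0.642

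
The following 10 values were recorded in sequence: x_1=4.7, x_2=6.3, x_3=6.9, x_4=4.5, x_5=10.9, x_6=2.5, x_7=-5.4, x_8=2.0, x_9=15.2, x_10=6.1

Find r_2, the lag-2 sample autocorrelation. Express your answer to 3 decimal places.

-0.557

Mean x̄ = (4.7 + 6.3 + 6.9 + 4.5 + 10.9 + 2.5 − 5.4 + 2.0 + 15.2 + 6.1)/10 = 5.3700
Numerator Σ_{t=1}^{8}(x_t−x̄)(x_{t+2}−x̄) = -149.0918
Denominator Σ(x_t−x̄)² = 267.7410
r_2 = -149.0918 / 267.7410 = -0.557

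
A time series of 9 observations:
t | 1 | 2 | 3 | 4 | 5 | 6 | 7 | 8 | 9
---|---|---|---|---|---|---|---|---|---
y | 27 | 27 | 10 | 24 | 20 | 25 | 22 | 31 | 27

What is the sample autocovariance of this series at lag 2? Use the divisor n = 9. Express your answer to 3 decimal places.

Mean ȳ = (27 + 27 + 10 + 24 + 20 + 25 + 22 + 31 + 27)/9 = 23.6667
Σ_{t=1}^{7}(y_t−ȳ)(y_{t+2}−ȳ) = 16.4444
γ_2 = 16.4444 / 9 = 1.827

1.827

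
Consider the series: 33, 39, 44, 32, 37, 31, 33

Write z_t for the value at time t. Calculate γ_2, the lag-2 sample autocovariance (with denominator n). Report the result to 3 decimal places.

-1.318

Mean z̄ = (33 + 39 + 44 + 32 + 37 + 31 + 33)/7 = 35.5714
Σ_{t=1}^{5}(z_t−z̄)(z_{t+2}−z̄) = -9.2245
γ_2 = -9.2245 / 7 = -1.318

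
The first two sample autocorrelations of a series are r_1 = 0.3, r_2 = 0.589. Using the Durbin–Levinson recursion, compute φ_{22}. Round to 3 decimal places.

0.548

φ_{22} = (r_2 − r_1²) / (1 − r_1²)
r_1² = (0.3)² = 0.09
Numerator = 0.589 − 0.0900 = 0.4990; denominator = 1 − 0.0900 = 0.9100
φ_{22} = 0.4990 / 0.9100 = 0.548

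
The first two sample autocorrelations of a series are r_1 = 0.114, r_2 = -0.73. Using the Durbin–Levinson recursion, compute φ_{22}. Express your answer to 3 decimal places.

φ_{22} = (r_2 − r_1²) / (1 − r_1²)
r_1² = (0.114)² = 0.012996
Numerator = -0.73 − 0.0130 = -0.7430; denominator = 1 − 0.0130 = 0.9870
φ_{22} = -0.7430 / 0.9870 = -0.753

-0.753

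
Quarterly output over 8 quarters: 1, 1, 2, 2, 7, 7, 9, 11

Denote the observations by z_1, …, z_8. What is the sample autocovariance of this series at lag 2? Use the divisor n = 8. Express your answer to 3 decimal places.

Mean z̄ = (1 + 1 + 2 + 2 + 7 + 7 + 9 + 11)/8 = 5.0000
Σ_{t=1}^{6}(z_t−z̄)(z_{t+2}−z̄) = 32.0000
γ_2 = 32.0000 / 8 = 4.000

4.000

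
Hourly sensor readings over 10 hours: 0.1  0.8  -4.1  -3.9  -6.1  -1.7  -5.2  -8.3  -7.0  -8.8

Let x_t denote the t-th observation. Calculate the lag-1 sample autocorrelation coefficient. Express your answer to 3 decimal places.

Mean x̄ = (0.1 + 0.8 − 4.1 − 3.9 − 6.1 − 1.7 − 5.2 − 8.3 − 7.0 − 8.8)/10 = -4.4200
Numerator Σ_{t=1}^{9}(x_t−x̄)(x_{t+1}−x̄) = 42.2036
Denominator Σ(x_t−x̄)² = 99.7760
r_1 = 42.2036 / 99.7760 = 0.423

0.423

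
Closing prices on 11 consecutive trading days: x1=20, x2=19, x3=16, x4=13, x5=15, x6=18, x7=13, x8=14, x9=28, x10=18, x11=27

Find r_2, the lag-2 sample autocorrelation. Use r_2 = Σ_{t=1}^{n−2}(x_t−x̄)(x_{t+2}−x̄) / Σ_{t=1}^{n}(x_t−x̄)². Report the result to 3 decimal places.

Mean x̄ = (20 + 19 + 16 + 13 + 15 + 18 + 13 + 14 + 28 + 18 + 27)/11 = 18.2727
Numerator Σ_{t=1}^{9}(x_t−x̄)(x_{t+2}−x̄) = 54.3058
Denominator Σ(x_t−x̄)² = 264.1818
r_2 = 54.3058 / 264.1818 = 0.206

0.206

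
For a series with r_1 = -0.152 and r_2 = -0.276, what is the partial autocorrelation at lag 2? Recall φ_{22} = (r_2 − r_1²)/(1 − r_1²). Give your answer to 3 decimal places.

-0.306

φ_{22} = (r_2 − r_1²) / (1 − r_1²)
r_1² = (-0.152)² = 0.023104
Numerator = -0.276 − 0.0231 = -0.2991; denominator = 1 − 0.0231 = 0.9769
φ_{22} = -0.2991 / 0.9769 = -0.306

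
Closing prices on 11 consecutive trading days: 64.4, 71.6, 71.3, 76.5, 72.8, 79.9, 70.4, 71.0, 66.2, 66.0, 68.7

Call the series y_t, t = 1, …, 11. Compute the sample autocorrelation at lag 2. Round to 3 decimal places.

Mean ȳ = (64.4 + 71.6 + 71.3 + 76.5 + 72.8 + 79.9 + 70.4 + 71.0 + 66.2 + 66.0 + 68.7)/11 = 70.8000
Numerator Σ_{t=1}^{9}(y_t−ȳ)(y_{t+2}−ȳ) = 65.7900
Denominator Σ(y_t−ȳ)² = 209.9600
r_2 = 65.7900 / 209.9600 = 0.313

0.313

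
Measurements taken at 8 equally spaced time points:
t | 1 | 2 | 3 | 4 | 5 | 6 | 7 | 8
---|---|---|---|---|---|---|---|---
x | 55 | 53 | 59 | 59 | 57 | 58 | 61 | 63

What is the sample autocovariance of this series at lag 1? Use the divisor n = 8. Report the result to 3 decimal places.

Mean x̄ = (55 + 53 + 59 + 59 + 57 + 58 + 61 + 63)/8 = 58.1250
Σ_{t=1}^{7}(x_t−x̄)(x_{t+1}−x̄) = 25.1094
γ_1 = 25.1094 / 8 = 3.139

3.139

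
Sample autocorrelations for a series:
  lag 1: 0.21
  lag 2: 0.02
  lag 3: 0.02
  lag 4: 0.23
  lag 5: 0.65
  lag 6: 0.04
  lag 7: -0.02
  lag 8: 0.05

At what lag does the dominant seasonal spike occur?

5

The largest autocorrelation is r_5 = 0.65; the remaining lags stay at or below 0.23. The elevated value at lag 1 (0.21), dropping to 0.02 at lag 2, reflects decaying short-term dependence rather than seasonality.
The dominant spike at lag 5 indicates a seasonal period of 5.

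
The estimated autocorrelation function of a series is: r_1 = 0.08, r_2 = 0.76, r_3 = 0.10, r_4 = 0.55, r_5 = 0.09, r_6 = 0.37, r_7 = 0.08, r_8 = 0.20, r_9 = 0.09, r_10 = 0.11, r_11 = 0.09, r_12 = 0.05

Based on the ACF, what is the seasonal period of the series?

2

The largest autocorrelation is r_2 = 0.76, with weaker echoes at lags 4 (0.55), 6 (0.37) and 8 (0.20); the remaining lags stay at or below 0.11.
The dominant spike at lag 2 indicates a seasonal period of 2.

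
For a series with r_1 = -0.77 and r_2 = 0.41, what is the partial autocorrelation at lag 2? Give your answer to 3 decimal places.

φ_{22} = (r_2 − r_1²) / (1 − r_1²)
r_1² = (-0.77)² = 0.5929
Numerator = 0.41 − 0.5929 = -0.1829; denominator = 1 − 0.5929 = 0.4071
φ_{22} = -0.1829 / 0.4071 = -0.449

-0.449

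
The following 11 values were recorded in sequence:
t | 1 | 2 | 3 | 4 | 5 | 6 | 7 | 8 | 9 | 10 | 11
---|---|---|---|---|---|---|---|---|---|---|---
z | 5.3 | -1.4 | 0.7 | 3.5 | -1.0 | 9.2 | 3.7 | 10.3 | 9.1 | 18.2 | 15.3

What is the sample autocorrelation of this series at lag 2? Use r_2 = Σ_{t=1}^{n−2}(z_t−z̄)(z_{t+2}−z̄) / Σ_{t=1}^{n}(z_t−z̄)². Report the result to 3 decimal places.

0.384

Mean z̄ = (5.3 − 1.4 + 0.7 + 3.5 − 1.0 + 9.2 + 3.7 + 10.3 + 9.1 + 18.2 + 15.3)/11 = 6.6273
Numerator Σ_{t=1}^{9}(z_t−z̄)(z_{t+2}−z̄) = 158.6203
Denominator Σ(z_t−z̄)² = 413.2218
r_2 = 158.6203 / 413.2218 = 0.384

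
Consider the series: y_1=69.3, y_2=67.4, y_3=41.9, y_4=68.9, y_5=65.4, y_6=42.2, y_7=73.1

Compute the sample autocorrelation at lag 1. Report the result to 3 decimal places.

-0.466

Mean ȳ = (69.3 + 67.4 + 41.9 + 68.9 + 65.4 + 42.2 + 73.1)/7 = 61.1714
Deviations from mean: 8.1286, 6.2286, -19.2714, 7.7286, 4.2286, -18.9714, 11.9286
Numerator Σ_{t=1}^{6}(y_t−ȳ)(y_{t+1}−ȳ) = -492.1880
Denominator Σ(y_t−ȳ)² = 1056.0743
r_1 = -492.1880 / 1056.0743 = -0.466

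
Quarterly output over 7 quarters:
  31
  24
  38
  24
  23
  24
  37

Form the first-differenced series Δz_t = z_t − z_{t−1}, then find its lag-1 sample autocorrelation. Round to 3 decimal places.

-0.444

First differences Δz: -7, 14, -14, -1, 1, 13
Mean of differences = 1.0000
Numerator Σ(Δz_t−Δz̄)(Δz_{t+1}−Δz̄) = -269.0000
Denominator Σ(Δz_t−Δz̄)² = 606.0000
r_1(Δz) = -269.0000 / 606.0000 = -0.444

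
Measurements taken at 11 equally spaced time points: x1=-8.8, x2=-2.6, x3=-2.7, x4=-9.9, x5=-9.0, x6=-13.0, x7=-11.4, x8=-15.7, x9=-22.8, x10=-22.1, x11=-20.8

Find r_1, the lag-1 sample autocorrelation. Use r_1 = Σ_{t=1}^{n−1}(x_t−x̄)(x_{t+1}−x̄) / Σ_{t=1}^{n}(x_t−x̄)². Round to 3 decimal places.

0.741

Mean x̄ = (-8.8 − 2.6 − 2.7 − 9.9 − 9.0 − 13.0 − 11.4 − 15.7 − 22.8 − 22.1 − 20.8)/11 = -12.6182
Numerator Σ_{t=1}^{10}(x_t−x̄)(x_{t+1}−x̄) = 374.3060
Denominator Σ(x_t−x̄)² = 505.4364
r_1 = 374.3060 / 505.4364 = 0.741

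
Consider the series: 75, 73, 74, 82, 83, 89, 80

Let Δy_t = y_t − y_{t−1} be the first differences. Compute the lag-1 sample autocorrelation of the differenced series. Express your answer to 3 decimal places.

First differences Δy: -2, 1, 8, 1, 6, -9
Mean of differences = 0.8333
Numerator Σ(Δy_t−Δȳ)(Δy_{t+1}−Δȳ) = -48.0278
Denominator Σ(Δy_t−Δȳ)² = 182.8333
r_1(Δy) = -48.0278 / 182.8333 = -0.263

-0.263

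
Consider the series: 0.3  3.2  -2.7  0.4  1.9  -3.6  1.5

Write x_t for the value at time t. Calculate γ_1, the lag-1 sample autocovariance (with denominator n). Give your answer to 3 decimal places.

-2.878

Mean x̄ = (0.3 + 3.2 − 2.7 + 0.4 + 1.9 − 3.6 + 1.5)/7 = 0.1429
Deviations: 0.1571, 3.0571, -2.8429, 0.2571, 1.7571, -3.7429, 1.3571
Σ_{t=1}^{6}(x_t−x̄)(x_{t+1}−x̄) = -20.1461
γ_1 = -20.1461 / 7 = -2.878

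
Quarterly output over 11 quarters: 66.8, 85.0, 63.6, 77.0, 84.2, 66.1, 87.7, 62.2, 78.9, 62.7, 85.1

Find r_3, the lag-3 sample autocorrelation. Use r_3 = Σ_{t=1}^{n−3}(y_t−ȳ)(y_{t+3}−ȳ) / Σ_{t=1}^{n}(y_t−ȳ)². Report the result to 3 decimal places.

-0.223

Mean ȳ = (66.8 + 85.0 + 63.6 + 77.0 + 84.2 + 66.1 + 87.7 + 62.2 + 78.9 + 62.7 + 85.1)/11 = 74.4818
Numerator Σ_{t=1}^{8}(y_t−ȳ)(y_{t+3}−ȳ) = -235.1655
Denominator Σ(y_t−ȳ)² = 1055.7364
r_3 = -235.1655 / 1055.7364 = -0.223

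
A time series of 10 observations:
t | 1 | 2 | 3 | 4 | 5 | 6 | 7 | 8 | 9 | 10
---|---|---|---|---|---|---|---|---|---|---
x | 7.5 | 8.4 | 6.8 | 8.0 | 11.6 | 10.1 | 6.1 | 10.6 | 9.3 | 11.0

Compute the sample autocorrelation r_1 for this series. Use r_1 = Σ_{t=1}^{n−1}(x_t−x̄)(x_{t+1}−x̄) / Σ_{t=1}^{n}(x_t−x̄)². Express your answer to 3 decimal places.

-0.068

Mean x̄ = (7.5 + 8.4 + 6.8 + 8.0 + 11.6 + 10.1 + 6.1 + 10.6 + 9.3 + 11.0)/10 = 8.9400
Numerator Σ_{t=1}^{9}(x_t−x̄)(x_{t+1}−x̄) = -2.1396
Denominator Σ(x_t−x̄)² = 31.4440
r_1 = -2.1396 / 31.4440 = -0.068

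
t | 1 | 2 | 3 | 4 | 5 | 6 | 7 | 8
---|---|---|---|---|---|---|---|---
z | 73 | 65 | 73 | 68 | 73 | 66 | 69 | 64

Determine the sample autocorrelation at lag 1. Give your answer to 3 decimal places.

Mean z̄ = (73 + 65 + 73 + 68 + 73 + 66 + 69 + 64)/8 = 68.8750
Deviations from mean: 4.1250, -3.8750, 4.1250, -0.8750, 4.1250, -2.8750, 0.1250, -4.8750
Σ(z_t−z̄)(z_{t+1}−z̄) = (-15.9844) + (-15.9844) + (-3.6094) + (-3.6094) + (-11.8594) + (-0.3594) + (-0.6094) = -52.0156
Denominator Σ(z_t−z̄)² = 98.8750
r_1 = -52.0156 / 98.8750 = -0.526

-0.526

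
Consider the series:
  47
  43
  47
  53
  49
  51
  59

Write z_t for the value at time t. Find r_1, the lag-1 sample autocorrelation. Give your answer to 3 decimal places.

0.233

Mean z̄ = (47 + 43 + 47 + 53 + 49 + 51 + 59)/7 = 49.8571
Deviations from mean: -2.8571, -6.8571, -2.8571, 3.1429, -0.8571, 1.1429, 9.1429
Numerator Σ_{t=1}^{6}(z_t−z̄)(z_{t+1}−z̄) = 36.9796
Denominator Σ(z_t−z̄)² = 158.8571
r_1 = 36.9796 / 158.8571 = 0.233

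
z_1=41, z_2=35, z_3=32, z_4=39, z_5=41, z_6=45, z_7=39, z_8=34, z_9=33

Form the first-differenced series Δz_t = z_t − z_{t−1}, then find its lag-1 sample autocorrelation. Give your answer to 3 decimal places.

First differences Δz: -6, -3, 7, 2, 4, -6, -5, -1
Mean of differences = -1.0000
Numerator Σ(Δz_t−Δz̄)(Δz_{t+1}−Δz̄) = 28.0000
Denominator Σ(Δz_t−Δz̄)² = 168.0000
r_1(Δz) = 28.0000 / 168.0000 = 0.167

0.167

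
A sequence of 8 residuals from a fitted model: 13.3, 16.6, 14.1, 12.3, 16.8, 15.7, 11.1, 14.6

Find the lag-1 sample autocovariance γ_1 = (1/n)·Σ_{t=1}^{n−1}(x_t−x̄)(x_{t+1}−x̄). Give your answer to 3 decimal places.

-1.164

Mean x̄ = (13.3 + 16.6 + 14.1 + 12.3 + 16.8 + 15.7 + 11.1 + 14.6)/8 = 14.3125
Σ_{t=1}^{7}(x_t−x̄)(x_{t+1}−x̄) = -9.3102
γ_1 = -9.3102 / 8 = -1.164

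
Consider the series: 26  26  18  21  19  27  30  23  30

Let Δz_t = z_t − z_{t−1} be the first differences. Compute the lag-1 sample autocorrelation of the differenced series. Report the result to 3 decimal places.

First differences Δz: 0, -8, 3, -2, 8, 3, -7, 7
Mean of differences = 0.5000
Numerator Σ(Δz_t−Δz̄)(Δz_{t+1}−Δz̄) = -90.7500
Denominator Σ(Δz_t−Δz̄)² = 246.0000
r_1(Δz) = -90.7500 / 246.0000 = -0.369

-0.369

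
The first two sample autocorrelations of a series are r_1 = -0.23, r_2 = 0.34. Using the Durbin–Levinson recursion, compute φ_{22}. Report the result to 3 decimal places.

0.303

φ_{22} = (r_2 − r_1²) / (1 − r_1²)
r_1² = (-0.23)² = 0.0529
Numerator = 0.34 − 0.0529 = 0.2871; denominator = 1 − 0.0529 = 0.9471
φ_{22} = 0.2871 / 0.9471 = 0.303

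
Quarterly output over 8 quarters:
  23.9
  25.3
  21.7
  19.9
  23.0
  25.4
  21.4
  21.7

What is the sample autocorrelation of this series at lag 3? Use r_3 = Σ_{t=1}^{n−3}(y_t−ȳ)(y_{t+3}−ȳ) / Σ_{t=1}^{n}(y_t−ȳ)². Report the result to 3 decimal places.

Mean ȳ = (23.9 + 25.3 + 21.7 + 19.9 + 23.0 + 25.4 + 21.4 + 21.7)/8 = 22.7875
Deviations from mean: 1.1125, 2.5125, -1.0875, -2.8875, 0.2125, 2.6125, -1.3875, -1.0875
Numerator Σ_{t=1}^{5}(y_t−ȳ)(y_{t+3}−ȳ) = -1.7442
Denominator Σ(y_t−ȳ)² = 27.0488
r_3 = -1.7442 / 27.0488 = -0.064

-0.064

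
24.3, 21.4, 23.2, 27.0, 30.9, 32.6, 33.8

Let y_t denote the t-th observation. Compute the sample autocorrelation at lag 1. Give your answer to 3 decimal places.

0.669

Mean ȳ = (24.3 + 21.4 + 23.2 + 27.0 + 30.9 + 32.6 + 33.8)/7 = 27.6000
Deviations from mean: -3.3000, -6.2000, -4.4000, -0.6000, 3.3000, 5.0000, 6.2000
Numerator Σ_{t=1}^{6}(y_t−ȳ)(y_{t+1}−ȳ) = 95.9000
Denominator Σ(y_t−ȳ)² = 143.3800
r_1 = 95.9000 / 143.3800 = 0.669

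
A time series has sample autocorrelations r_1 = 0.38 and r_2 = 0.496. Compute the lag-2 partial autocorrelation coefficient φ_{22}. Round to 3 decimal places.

0.411

φ_{22} = (r_2 − r_1²) / (1 − r_1²)
r_1² = (0.38)² = 0.1444
Numerator = 0.496 − 0.1444 = 0.3516; denominator = 1 − 0.1444 = 0.8556
φ_{22} = 0.3516 / 0.8556 = 0.411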